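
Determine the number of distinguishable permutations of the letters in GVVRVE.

120

The 6 letters of GVVRVE have repeats: V appearing 3 times.
The number of distinct arrangements is 6!/(3!) = 720/6 = 120.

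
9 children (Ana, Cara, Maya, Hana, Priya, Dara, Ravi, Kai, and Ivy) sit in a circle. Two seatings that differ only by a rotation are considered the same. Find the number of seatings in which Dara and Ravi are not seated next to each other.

All circular seatings of 9 people number (8)! = 40320.
Those with Dara next to Ravi: fuse the pair into one unit and seat 8 units around a circle — 2·(7)! = 10080.
Subtracting, 40320 − 10080 = 30240.

30240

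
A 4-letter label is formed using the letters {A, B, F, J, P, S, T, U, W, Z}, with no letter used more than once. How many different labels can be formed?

5040

This is a permutation of 4 out of 10: P(10,4) = 10!/6!.
10 × 9 × 8 × 7 = 5040.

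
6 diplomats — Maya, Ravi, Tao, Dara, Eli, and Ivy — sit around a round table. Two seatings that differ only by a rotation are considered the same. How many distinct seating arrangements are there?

Around a circle, 6 distinct people have 6!/6 = (5)! = 120 rotationally distinct seatings.

120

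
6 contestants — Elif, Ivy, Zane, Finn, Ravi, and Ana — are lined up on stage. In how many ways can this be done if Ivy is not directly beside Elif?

Of the 6! = 720 arrangements, those with Ivy and Elif adjacent number 2 × 5! = 240 (treat the pair as a block with 2 internal orders).
So 720 − 240 = 480 arrangements keep them apart.

480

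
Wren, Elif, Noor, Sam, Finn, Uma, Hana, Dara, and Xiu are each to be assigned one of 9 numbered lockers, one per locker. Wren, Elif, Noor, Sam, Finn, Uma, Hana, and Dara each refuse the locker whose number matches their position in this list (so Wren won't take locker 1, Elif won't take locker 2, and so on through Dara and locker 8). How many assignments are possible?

Let Aᵢ (for 1 ≤ i ≤ 8) be the placements that put person i in their forbidden locker. Any j of these fix j positions, leaving (9−j)! ways to fill the rest, and there are C(8,j) ways to pick which j.
By inclusion–exclusion, the number of valid placements is Σ_{j=0}^{8} (−1)^j C(8,j)·(9−j)!.
Computing: 362880 − 322560 + 141120 − 40320 + 8400 − 1344 + 168 − 16 + 1 = 148329.

148329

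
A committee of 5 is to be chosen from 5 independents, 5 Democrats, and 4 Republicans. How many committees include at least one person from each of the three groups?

Unrestricted: C(14,5) = 2002 ways to pick any 5 of the 14.
Subtract selections that omit an entire group: no independents → C(9,5) = 126; no Democrats → C(9,5) = 126; no Republicans → C(10,5) = 252.
Add back selections omitting two groups (i.e. drawn from a single group): C(5,5) + C(5,5) + C(4,5) = 2.
By inclusion–exclusion: 2002 − 504 + 2 = 1500.

1500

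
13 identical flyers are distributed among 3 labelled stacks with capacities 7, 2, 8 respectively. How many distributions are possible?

Without the upper bounds there are C(15,2) = 105 ways to split 13 among 3 stacks.
Subtract solutions that violate a single cap (substitute x_i' = x_i − (cap_i+1)): x_1 ≥ 8 gives C(7,2) = 21; x_2 ≥ 3 gives C(12,2) = 66; x_3 ≥ 9 gives C(6,2) = 15. Together 102.
Add back pairs where two caps are both exceeded: 6 + 0 + 3 = 9.
By inclusion–exclusion the count is 105 − 102 + 9 = 12.

12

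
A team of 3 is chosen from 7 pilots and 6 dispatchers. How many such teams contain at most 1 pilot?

Split by how many pilots are chosen (0 through 1).
Sum: C(7,0)·C(6,3) + C(7,1)·C(6,2) = 20 + 105 = 125.

125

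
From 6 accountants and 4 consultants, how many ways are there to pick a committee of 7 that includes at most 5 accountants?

Split by how many accountants are chosen (0 through 5).
Sum: C(6,0)·C(4,7) + C(6,1)·C(4,6) + C(6,2)·C(4,5) + C(6,3)·C(4,4) + C(6,4)·C(4,3) + C(6,5)·C(4,2) = 0 + 0 + 0 + 20 + 60 + 36 = 116.

116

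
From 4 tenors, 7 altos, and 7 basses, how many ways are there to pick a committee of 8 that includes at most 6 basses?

Split by how many basses are chosen (0 through 6).
Sum: C(7,0)·C(11,8) + C(7,1)·C(11,7) + C(7,2)·C(11,6) + C(7,3)·C(11,5) + C(7,4)·C(11,4) + C(7,5)·C(11,3) + C(7,6)·C(11,2) = 165 + 2310 + 9702 + 16170 + 11550 + 3465 + 385 = 43747.

43747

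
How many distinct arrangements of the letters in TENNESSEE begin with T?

420

Fix T in the first position and arrange the remaining 8 letters.
Those 8 letters have E appearing 4 times, N appearing twice, and S appearing twice, giving (8)!/(4!·2!·2!) = 420.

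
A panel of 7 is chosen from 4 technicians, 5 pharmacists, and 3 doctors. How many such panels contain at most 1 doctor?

Split by how many doctors are chosen (0 through 1).
Sum: C(3,0)·C(9,7) + C(3,1)·C(9,6) = 36 + 252 = 288.

288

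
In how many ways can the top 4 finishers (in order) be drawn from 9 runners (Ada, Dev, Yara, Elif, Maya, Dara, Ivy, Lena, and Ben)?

3024

This is an ordered selection of 4 from 9: P(9,4).
That gives 9 × 8 × 7 × 6 = 3024.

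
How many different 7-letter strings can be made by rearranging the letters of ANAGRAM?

ANAGRAM has 7 letters with A appearing 3 times.
So there are 7! / (3!) = 840 distinguishable arrangements.

840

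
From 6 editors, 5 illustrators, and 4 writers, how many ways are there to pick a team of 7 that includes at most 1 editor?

Split by how many editors are chosen (0 through 1).
Sum: C(6,0)·C(9,7) + C(6,1)·C(9,6) = 36 + 504 = 540.

540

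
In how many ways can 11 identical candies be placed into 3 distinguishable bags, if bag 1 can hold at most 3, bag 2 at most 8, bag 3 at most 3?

Ignoring the caps, the number of non-negative solutions to x_1+…+x_3 = 11 is C(13,2) = 78.
Subtract solutions that violate a single cap (substitute x_i' = x_i − (cap_i+1)): x_1 ≥ 4 gives C(9,2) = 36; x_2 ≥ 9 gives C(4,2) = 6; x_3 ≥ 4 gives C(9,2) = 36. Together 78.
Add back pairs where two caps are both exceeded: 0 + 10 + 0 = 10.
By inclusion–exclusion the count is 78 − 78 + 10 = 10.

10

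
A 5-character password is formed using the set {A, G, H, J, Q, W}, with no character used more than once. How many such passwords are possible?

720

This is a permutation of 5 out of 6: P(6,5) = 6!/1!.
6 × 5 × 4 × 3 × 2 = 720.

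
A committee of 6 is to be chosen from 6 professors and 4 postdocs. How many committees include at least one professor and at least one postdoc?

209

With no constraint there are C(10,6) = 210 possible selections.
Selections missing a whole group: no professors → C(4,6) = 0; no postdocs → C(6,6) = 1.
Both groups omitted at once is impossible, so 210 − 1 = 209.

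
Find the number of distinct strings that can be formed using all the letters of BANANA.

60

BANANA has 6 letters with A appearing 3 times and N appearing twice.
So there are 6! / (3!·2!) = 60 distinguishable arrangements.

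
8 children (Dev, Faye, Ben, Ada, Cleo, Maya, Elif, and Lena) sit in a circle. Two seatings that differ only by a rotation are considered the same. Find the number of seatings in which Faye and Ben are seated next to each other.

Treat {Faye, Ben} as one unit (2 internal orders) and seat the resulting 7 units around the table: (6)! circular arrangements.
So 2 × (6)! = 2 × 720 = 1440.

1440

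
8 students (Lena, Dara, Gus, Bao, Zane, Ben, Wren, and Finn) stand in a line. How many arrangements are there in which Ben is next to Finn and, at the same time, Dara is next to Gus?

2880

Treat {Ben,Finn} as one block (2 orders) and {Dara,Gus} as another (2 orders).
That leaves 6 units to arrange: 2 × 2 × 6! = 4 × 720 = 2880.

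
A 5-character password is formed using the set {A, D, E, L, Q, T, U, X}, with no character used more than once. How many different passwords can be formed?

Choose and order 5 of the 8 symbols: the first character has 8 options, the next 7, and so on down to 4.
8 × 7 × 6 × 5 × 4 = 6720.

6720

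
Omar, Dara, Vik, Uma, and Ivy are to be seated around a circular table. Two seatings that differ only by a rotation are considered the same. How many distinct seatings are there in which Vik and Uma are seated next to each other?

Glue Vik and Uma into a block (2 internal orders). Seating 4 units around a circle gives (3)! arrangements.
So 2 × (3)! = 2 × 6 = 12.

12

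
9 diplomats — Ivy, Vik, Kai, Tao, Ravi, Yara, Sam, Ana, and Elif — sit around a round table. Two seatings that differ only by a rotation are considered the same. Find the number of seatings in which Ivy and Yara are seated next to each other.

Treat {Ivy, Yara} as one unit (2 internal orders) and seat the resulting 8 units around the table: (7)! circular arrangements.
So 2 × (7)! = 2 × 5040 = 10080.

10080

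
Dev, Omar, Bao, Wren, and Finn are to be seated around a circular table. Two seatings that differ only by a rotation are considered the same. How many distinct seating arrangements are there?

24

Around a circle, 5 distinct people have 5!/5 = (4)! = 24 rotationally distinct seatings.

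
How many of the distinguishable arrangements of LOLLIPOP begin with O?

Fix O in the first position and arrange the remaining 7 letters.
Those 7 letters have L appearing 3 times and P appearing twice, giving (7)!/(3!·2!) = 420.

420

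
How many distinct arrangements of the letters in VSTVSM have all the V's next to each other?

Treat the 2 copies of V as a single block. The multiset to arrange is then {VV, M, S, S, T}, 5 items in all.
That gives (5)!/(2!) = 60 arrangements.

60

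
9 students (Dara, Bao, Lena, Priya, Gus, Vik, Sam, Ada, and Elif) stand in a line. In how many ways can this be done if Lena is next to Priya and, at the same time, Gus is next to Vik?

20160

Treat {Lena,Priya} as one block (2 orders) and {Gus,Vik} as another (2 orders).
That leaves 7 units to arrange: 2 × 2 × 7! = 4 × 5040 = 20160.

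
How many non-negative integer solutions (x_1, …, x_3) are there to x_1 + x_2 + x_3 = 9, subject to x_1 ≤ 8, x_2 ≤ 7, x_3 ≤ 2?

23

By stars and bars, unrestricted non-negative solutions to x_1+…+x_3 = 9 number C(9+2,2) = 55.
Subtract solutions that violate a single cap (substitute x_i' = x_i − (cap_i+1)): x_1 ≥ 9 gives C(2,2) = 1; x_2 ≥ 8 gives C(3,2) = 3; x_3 ≥ 3 gives C(8,2) = 28. Together 32.
No two caps can be exceeded simultaneously, so the pair terms are all 0.
By inclusion–exclusion the count is 55 − 32 + 0 = 23.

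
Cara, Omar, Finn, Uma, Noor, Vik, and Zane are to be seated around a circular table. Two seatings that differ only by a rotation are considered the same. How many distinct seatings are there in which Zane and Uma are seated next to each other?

240

Treat {Zane, Uma} as one unit (2 internal orders) and seat the resulting 6 units around the table: (5)! circular arrangements.
So 2 × (5)! = 2 × 120 = 240.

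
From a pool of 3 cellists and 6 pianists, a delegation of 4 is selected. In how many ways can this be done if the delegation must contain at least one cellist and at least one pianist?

111

Total 4-person selections from all 9: C(9,4) = 126.
Subtract selections that omit an entire group: no cellists → C(6,4) = 15; no pianists → C(3,4) = 0.
Both groups omitted at once is impossible, so 126 − 15 = 111.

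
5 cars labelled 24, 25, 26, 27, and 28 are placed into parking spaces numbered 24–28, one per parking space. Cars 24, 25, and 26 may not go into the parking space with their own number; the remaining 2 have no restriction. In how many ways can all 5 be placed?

64

Let Aᵢ (for i ∈ {24, 25, 26}) be the placements that put car i in its forbidden parking space. Any j of these fix j positions, leaving (5−j)! ways to fill the rest, and there are C(3,j) ways to pick which j.
By inclusion–exclusion, the number of valid placements is Σ_{j=0}^{3} (−1)^j C(3,j)·(5−j)!.
Computing: 120 − 72 + 18 − 2 = 64.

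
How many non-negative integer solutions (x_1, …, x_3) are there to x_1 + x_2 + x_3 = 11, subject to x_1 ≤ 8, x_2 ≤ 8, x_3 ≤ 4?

38

By stars and bars, unrestricted non-negative solutions to x_1+…+x_3 = 11 number C(11+2,2) = 78.
Subtract solutions that violate a single cap (substitute x_i' = x_i − (cap_i+1)): x_1 ≥ 9 gives C(4,2) = 6; x_2 ≥ 9 gives C(4,2) = 6; x_3 ≥ 5 gives C(8,2) = 28. Together 40.
No two caps can be exceeded simultaneously, so the pair terms are all 0.
By inclusion–exclusion the count is 78 − 40 + 0 = 38.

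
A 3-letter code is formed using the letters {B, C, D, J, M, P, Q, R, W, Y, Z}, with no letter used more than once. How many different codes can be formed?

990

Choose and order 3 of the 11 symbols: the first letter has 11 options, the next 10, then 9.
That product is 11 × 10 × 9 = 990.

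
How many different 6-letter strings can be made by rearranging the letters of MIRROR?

Letter multiplicities in MIRROR: I×1, M×1, O×1, R×3.
Dividing 6! = 720 by 3! = 6 for the repeated letters gives 120.

120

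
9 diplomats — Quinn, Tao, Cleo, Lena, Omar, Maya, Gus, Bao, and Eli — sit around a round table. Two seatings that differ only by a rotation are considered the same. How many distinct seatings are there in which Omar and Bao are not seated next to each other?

Without the restriction there are (8)! = 40320 seatings.
Seatings with Omar beside Bao: treat them as a block with 2 internal orders, giving 2 × (7)! = 10080.
Subtracting, 40320 − 10080 = 30240.

30240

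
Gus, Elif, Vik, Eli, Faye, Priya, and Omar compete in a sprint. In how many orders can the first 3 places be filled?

There are 7 choices for 1st place, 6 for 2nd, and 5 for 3rd.
That gives 7 × 6 × 5 = 210.

210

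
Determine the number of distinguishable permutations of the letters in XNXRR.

Letter multiplicities in XNXRR: N×1, R×2, X×2.
So there are 5! / (2!·2!) = 30 distinguishable arrangements.

30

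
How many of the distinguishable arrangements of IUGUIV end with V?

30

With the last slot taken by V, it remains to arrange the other 5 letters (IUGUI).
Those 5 letters have I appearing twice and U appearing twice, giving (5)!/(2!·2!) = 30.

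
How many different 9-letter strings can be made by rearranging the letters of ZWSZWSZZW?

1260

The 9 letters of ZWSZWSZZW have repeats: S appearing twice, W appearing 3 times, and Z appearing 4 times.
So there are 9! / (4!·3!·2!) = 1260 distinguishable arrangements.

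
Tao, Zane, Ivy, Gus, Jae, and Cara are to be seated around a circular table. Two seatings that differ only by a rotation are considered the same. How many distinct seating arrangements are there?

Around a circle, 6 distinct people have 6!/6 = (5)! = 120 rotationally distinct seatings.

120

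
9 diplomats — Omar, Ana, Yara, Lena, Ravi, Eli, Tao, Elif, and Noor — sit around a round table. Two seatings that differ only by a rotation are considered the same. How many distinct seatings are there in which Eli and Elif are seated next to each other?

10080

Treat {Eli, Elif} as one unit (2 internal orders) and seat the resulting 8 units around the table: (7)! circular arrangements.
So 2 × (7)! = 2 × 5040 = 10080.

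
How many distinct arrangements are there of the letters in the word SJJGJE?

120

Letter multiplicities in SJJGJE: E×1, G×1, J×3, S×1.
So there are 6! / (3!) = 120 distinguishable arrangements.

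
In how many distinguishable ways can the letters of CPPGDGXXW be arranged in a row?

CPPGDGXXW has 9 letters with G appearing twice, P appearing twice, and X appearing twice.
So there are 9! / (2!·2!·2!) = 45360 distinguishable arrangements.

45360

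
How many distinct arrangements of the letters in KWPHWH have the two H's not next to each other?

Total arrangements of KWPHWH: 6!/(2!·2!) = 180.
Arrangements with the H's together: treat HH as one letter, giving (5)!/(2!) = 60.
Hence 180 − 60 = 120.

120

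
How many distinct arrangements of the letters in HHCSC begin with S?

6

With the first slot taken by S, it remains to arrange the other 4 letters (HHCC).
Those 4 letters have C appearing twice and H appearing twice, giving (4)!/(2!·2!) = 6.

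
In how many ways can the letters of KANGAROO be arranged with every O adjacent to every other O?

2520

Treat the 2 copies of O as a single block. The multiset to arrange is then {OO, A, A, G, K, N, R}, 7 items in all.
That gives (7)!/(2!) = 2520 arrangements.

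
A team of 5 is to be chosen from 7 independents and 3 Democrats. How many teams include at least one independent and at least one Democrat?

231

With no constraint there are C(10,5) = 252 possible selections.
Subtract selections that omit an entire group: no independents → C(3,5) = 0; no Democrats → C(7,5) = 21.
Both groups omitted at once is impossible, so 252 − 21 = 231.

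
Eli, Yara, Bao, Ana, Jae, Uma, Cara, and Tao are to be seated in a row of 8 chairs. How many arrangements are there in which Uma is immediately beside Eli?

10080

Place the 6 others and the Uma-Eli pair as 7 objects in a line; the pair has 2 internal arrangements.
So the count is 2·(7)! = 10080.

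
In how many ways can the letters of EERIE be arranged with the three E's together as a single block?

6

Treat the 3 copies of E as a single block. The multiset to arrange is then {EEE, I, R}, 3 items in all.
All 3 items are distinct, so there are (3)! = 6 arrangements.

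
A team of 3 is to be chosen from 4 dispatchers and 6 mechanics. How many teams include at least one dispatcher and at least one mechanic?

96

Total 3-person selections from all 10: C(10,3) = 120.
Subtract selections that omit an entire group: no dispatchers → C(6,3) = 20; no mechanics → C(4,3) = 4.
Both groups omitted at once is impossible, so 120 − 24 = 96.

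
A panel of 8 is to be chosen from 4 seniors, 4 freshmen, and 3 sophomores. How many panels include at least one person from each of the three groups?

164

Total 8-person selections from all 11: C(11,8) = 165.
Selections missing a whole group: no seniors → C(7,8) = 0; no freshmen → C(7,8) = 0; no sophomores → C(8,8) = 1.
Add back selections omitting two groups (i.e. drawn from a single group): C(4,8) + C(4,8) + C(3,8) = 0.
By inclusion–exclusion: 165 − 1 + 0 = 164.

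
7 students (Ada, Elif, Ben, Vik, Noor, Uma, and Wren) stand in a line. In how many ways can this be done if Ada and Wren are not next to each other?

Of the 7! = 5040 arrangements, those with Ada and Wren adjacent number 2 × 6! = 1440 (treat the pair as a block with 2 internal orders).
So 5040 − 1440 = 3600 arrangements keep them apart.

3600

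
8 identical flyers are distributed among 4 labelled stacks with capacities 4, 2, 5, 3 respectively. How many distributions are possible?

49

By stars and bars, unrestricted non-negative solutions to x_1+…+x_4 = 8 number C(8+3,3) = 165.
Subtract solutions that violate a single cap (substitute x_i' = x_i − (cap_i+1)): x_1 ≥ 5 gives C(6,3) = 20; x_2 ≥ 3 gives C(8,3) = 56; x_3 ≥ 6 gives C(5,3) = 10; x_4 ≥ 4 gives C(7,3) = 35. Together 121.
Add back pairs where two caps are both exceeded: 1 + 0 + 0 + 0 + 4 + 0 = 5.
By inclusion–exclusion the count is 165 − 121 + 5 = 49.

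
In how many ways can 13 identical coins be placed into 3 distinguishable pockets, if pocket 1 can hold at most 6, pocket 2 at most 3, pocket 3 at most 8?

14

Without the upper bounds there are C(15,2) = 105 ways to split 13 among 3 pockets.
Subtract solutions that violate a single cap (substitute x_i' = x_i − (cap_i+1)): x_1 ≥ 7 gives C(8,2) = 28; x_2 ≥ 4 gives C(11,2) = 55; x_3 ≥ 9 gives C(6,2) = 15. Together 98.
Add back pairs where two caps are both exceeded: 6 + 0 + 1 = 7.
By inclusion–exclusion the count is 105 − 98 + 7 = 14.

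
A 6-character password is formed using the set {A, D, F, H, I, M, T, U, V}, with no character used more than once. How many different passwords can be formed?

60480

With no repetition, fill the 6 characters in order: 9 choices, then 8, down to 4.
That product is 9 × 8 × 7 × 6 × 5 × 4 = 60480.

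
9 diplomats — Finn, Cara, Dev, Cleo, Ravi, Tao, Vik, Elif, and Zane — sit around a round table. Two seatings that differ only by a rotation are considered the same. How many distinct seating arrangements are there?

Around a circle, 9 distinct people have 9!/9 = (8)! = 40320 rotationally distinct seatings.

40320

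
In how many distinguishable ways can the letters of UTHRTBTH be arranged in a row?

The 8 letters of UTHRTBTH have repeats: H appearing twice and T appearing 3 times.
So there are 8! / (3!·2!) = 3360 distinguishable arrangements.

3360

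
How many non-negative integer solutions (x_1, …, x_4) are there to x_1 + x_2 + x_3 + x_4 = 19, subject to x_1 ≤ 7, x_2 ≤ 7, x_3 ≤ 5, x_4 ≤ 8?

By stars and bars, unrestricted non-negative solutions to x_1+…+x_4 = 19 number C(19+3,3) = 1540.
Subtract solutions that violate a single cap (substitute x_i' = x_i − (cap_i+1)): x_1 ≥ 8 gives C(14,3) = 364; x_2 ≥ 8 gives C(14,3) = 364; x_3 ≥ 6 gives C(16,3) = 560; x_4 ≥ 9 gives C(13,3) = 286. Together 1574.
Add back pairs where two caps are both exceeded: 20 + 56 + 10 + 56 + 10 + 35 = 187.
By inclusion–exclusion the count is 1540 − 1574 + 187 = 153.

153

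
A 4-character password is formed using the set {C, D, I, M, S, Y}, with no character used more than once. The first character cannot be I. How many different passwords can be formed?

300

The first character has 6−1 = 5 choices (anything except I).
The remaining 3 characters are filled from the other 5 symbols without repetition: 5 × 4 × 3 = 60.
Total: 5 × 60 = 300.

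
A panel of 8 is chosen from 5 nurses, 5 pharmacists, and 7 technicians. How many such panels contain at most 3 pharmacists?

21615

Split by how many pharmacists are chosen (0 through 3).
Sum: C(5,0)·C(12,8) + C(5,1)·C(12,7) + C(5,2)·C(12,6) + C(5,3)·C(12,5) = 495 + 3960 + 9240 + 7920 = 21615.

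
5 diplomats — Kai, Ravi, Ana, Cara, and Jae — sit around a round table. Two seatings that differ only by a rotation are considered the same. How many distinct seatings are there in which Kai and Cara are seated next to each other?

12

Treat {Kai, Cara} as one unit (2 internal orders) and seat the resulting 4 units around the table: (3)! circular arrangements.
So 2 × (3)! = 2 × 6 = 12.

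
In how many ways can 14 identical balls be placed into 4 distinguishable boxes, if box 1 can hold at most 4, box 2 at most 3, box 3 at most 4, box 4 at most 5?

By stars and bars, unrestricted non-negative solutions to x_1+…+x_4 = 14 number C(14+3,3) = 680.
Subtract solutions that violate a single cap (substitute x_i' = x_i − (cap_i+1)): x_1 ≥ 5 gives C(12,3) = 220; x_2 ≥ 4 gives C(13,3) = 286; x_3 ≥ 5 gives C(12,3) = 220; x_4 ≥ 6 gives C(11,3) = 165. Together 891.
Add back pairs where two caps are both exceeded: 56 + 35 + 20 + 56 + 35 + 20 = 222.
Subtract triples: 1 + 0 + 0 + 0 = 1.
By inclusion–exclusion the count is 680 − 891 + 222 − 1 = 10.

10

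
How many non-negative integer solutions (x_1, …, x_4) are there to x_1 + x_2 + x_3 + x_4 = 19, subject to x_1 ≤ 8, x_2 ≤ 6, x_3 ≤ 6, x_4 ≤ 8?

By stars and bars, unrestricted non-negative solutions to x_1+…+x_4 = 19 number C(19+3,3) = 1540.
Subtract solutions that violate a single cap (substitute x_i' = x_i − (cap_i+1)): x_1 ≥ 9 gives C(13,3) = 286; x_2 ≥ 7 gives C(15,3) = 455; x_3 ≥ 7 gives C(15,3) = 455; x_4 ≥ 9 gives C(13,3) = 286. Together 1482.
Add back pairs where two caps are both exceeded: 20 + 20 + 4 + 56 + 20 + 20 = 140.
By inclusion–exclusion the count is 1540 − 1482 + 140 = 198.

198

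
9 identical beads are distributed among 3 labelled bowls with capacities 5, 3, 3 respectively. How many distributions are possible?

Without the upper bounds there are C(11,2) = 55 ways to split 9 among 3 bowls.
Subtract solutions that violate a single cap (substitute x_i' = x_i − (cap_i+1)): x_1 ≥ 6 gives C(5,2) = 10; x_2 ≥ 4 gives C(7,2) = 21; x_3 ≥ 4 gives C(7,2) = 21. Together 52.
Add back pairs where two caps are both exceeded: 0 + 0 + 3 = 3.
By inclusion–exclusion the count is 55 − 52 + 3 = 6.

6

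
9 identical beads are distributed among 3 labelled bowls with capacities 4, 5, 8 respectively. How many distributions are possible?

29

Ignoring the caps, the number of non-negative solutions to x_1+…+x_3 = 9 is C(11,2) = 55.
Subtract solutions that violate a single cap (substitute x_i' = x_i − (cap_i+1)): x_1 ≥ 5 gives C(6,2) = 15; x_2 ≥ 6 gives C(5,2) = 10; x_3 ≥ 9 gives C(2,2) = 1. Together 26.
No two caps can be exceeded simultaneously, so the pair terms are all 0.
By inclusion–exclusion the count is 55 − 26 + 0 = 29.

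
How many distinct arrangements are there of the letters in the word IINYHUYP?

The 8 letters of IINYHUYP have repeats: I appearing twice and Y appearing twice.
The number of distinct arrangements is 8!/(2!·2!) = 40320/4 = 10080.

10080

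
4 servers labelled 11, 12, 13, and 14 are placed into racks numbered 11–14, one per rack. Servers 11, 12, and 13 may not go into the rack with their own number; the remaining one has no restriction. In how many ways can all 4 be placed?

Let Aᵢ (for i ∈ {11, 12, 13}) be the placements that put server i in its forbidden rack. Any j of these fix j positions, leaving (4−j)! ways to fill the rest, and there are C(3,j) ways to pick which j.
By inclusion–exclusion, the number of valid placements is Σ_{j=0}^{3} (−1)^j C(3,j)·(4−j)!.
Computing: 24 − 18 + 6 − 1 = 11.

11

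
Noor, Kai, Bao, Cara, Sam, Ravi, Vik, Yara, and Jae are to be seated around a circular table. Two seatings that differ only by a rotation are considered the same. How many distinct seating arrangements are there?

40320

Around a circle, 9 distinct people have 9!/9 = (8)! = 40320 rotationally distinct seatings.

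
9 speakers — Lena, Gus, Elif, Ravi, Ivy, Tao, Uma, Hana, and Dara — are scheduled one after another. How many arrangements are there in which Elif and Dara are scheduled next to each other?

80640

Place the 7 others and the Elif-Dara pair as 8 objects in a line; the pair has 2 internal arrangements.
That gives 2 × 8! = 2 × 40320 = 80640.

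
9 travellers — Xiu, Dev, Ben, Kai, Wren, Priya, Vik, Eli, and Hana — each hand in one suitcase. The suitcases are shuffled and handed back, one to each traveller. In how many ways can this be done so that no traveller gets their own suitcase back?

Count assignments avoiding every fixed point. For any j of the 9 travellers fixed to their own suitcase, the other 9−j can be arranged in (9−j)! ways.
By inclusion–exclusion this is Σ_{j=0}^{9} (−1)^j C(9,j)·(9−j)!.
Computing: 362880 − 362880 + 181440 − 60480 + 15120 − 3024 + 504 − 72 + 9 − 1 = 133496.

133496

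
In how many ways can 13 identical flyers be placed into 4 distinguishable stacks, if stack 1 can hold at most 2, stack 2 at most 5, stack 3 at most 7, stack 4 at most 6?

Ignoring the caps, the number of non-negative solutions to x_1+…+x_4 = 13 is C(16,3) = 560.
Subtract solutions that violate a single cap (substitute x_i' = x_i − (cap_i+1)): x_1 ≥ 3 gives C(13,3) = 286; x_2 ≥ 6 gives C(10,3) = 120; x_3 ≥ 8 gives C(8,3) = 56; x_4 ≥ 7 gives C(9,3) = 84. Together 546.
Add back pairs where two caps are both exceeded: 35 + 10 + 20 + 0 + 1 + 0 = 66.
By inclusion–exclusion the count is 560 − 546 + 66 = 80.

80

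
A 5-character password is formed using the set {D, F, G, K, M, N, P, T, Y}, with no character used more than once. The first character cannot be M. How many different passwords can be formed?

13440

The first character has 9−1 = 8 choices (anything except M).
The remaining 4 characters are filled from the other 8 symbols without repetition: 8 × 7 × 6 × 5 = 1680.
Total: 8 × 1680 = 13440.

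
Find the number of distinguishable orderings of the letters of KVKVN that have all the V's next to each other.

12

Treat the 2 copies of V as a single block. The multiset to arrange is then {VV, K, K, N}, 4 items in all.
That gives (4)!/(2!) = 12 arrangements.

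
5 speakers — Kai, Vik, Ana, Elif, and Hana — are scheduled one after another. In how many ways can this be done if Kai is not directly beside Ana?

There are 5! = 120 arrangements in all. If Kai and Ana are adjacent, merging them into one block gives 2·(4)! = 48 arrangements.
So 120 − 48 = 72 arrangements keep them apart.

72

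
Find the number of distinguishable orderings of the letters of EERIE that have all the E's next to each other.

Treat the 3 copies of E as a single block. The multiset to arrange is then {EEE, I, R}, 3 items in all.
All 3 items are distinct, so there are (3)! = 6 arrangements.

6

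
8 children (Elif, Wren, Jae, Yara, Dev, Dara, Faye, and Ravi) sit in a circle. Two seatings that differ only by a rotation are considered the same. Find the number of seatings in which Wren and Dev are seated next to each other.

Treat {Wren, Dev} as one unit (2 internal orders) and seat the resulting 7 units around the table: (6)! circular arrangements.
So 2 × (6)! = 2 × 720 = 1440.

1440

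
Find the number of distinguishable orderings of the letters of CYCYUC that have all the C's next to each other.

12

Treat the 3 copies of C as a single block. The multiset to arrange is then {CCC, U, Y, Y}, 4 items in all.
That gives (4)!/(2!) = 12 arrangements.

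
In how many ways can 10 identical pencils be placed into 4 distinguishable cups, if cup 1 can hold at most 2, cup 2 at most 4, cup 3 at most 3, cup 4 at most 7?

50

By stars and bars, unrestricted non-negative solutions to x_1+…+x_4 = 10 number C(10+3,3) = 286.
Subtract solutions that violate a single cap (substitute x_i' = x_i − (cap_i+1)): x_1 ≥ 3 gives C(10,3) = 120; x_2 ≥ 5 gives C(8,3) = 56; x_3 ≥ 4 gives C(9,3) = 84; x_4 ≥ 8 gives C(5,3) = 10. Together 270.
Add back pairs where two caps are both exceeded: 10 + 20 + 0 + 4 + 0 + 0 = 34.
By inclusion–exclusion the count is 286 − 270 + 34 = 50.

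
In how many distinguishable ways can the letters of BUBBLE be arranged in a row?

120

Letter multiplicities in BUBBLE: B×3, E×1, L×1, U×1.
Dividing 6! = 720 by 3! = 6 for the repeated letters gives 120.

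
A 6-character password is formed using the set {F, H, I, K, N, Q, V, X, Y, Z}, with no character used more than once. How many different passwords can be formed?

151200

This is a permutation of 6 out of 10: P(10,6) = 10!/4!.
That product is 10 × 9 × 8 × 7 × 6 × 5 = 151200.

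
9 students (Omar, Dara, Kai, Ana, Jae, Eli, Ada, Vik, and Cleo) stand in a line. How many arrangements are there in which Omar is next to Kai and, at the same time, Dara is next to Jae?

Treat {Omar,Kai} as one block (2 orders) and {Dara,Jae} as another (2 orders).
That leaves 7 units to arrange: 2 × 2 × 7! = 4 × 5040 = 20160.

20160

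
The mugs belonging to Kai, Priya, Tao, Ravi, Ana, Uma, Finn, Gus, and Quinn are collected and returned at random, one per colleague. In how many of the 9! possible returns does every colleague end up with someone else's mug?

133496

This is the derangement count D_9: permutations of 9 items with no fixed point.
By inclusion–exclusion this is Σ_{j=0}^{9} (−1)^j C(9,j)·(9−j)!.
Computing: 362880 − 362880 + 181440 − 60480 + 15120 − 3024 + 504 − 72 + 9 − 1 = 133496.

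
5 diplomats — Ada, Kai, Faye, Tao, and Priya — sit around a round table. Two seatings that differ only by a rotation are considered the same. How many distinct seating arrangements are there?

24

Seat Ada anywhere (absorbing the rotational symmetry), then permute the other 4: (4)! = 24.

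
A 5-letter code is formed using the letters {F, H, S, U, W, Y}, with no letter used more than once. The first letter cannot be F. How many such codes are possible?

The first letter has 6−1 = 5 choices (anything except F).
The remaining 4 letters are filled from the other 5 symbols without repetition: 5 × 4 × 3 × 2 = 120.
Total: 5 × 120 = 600.

600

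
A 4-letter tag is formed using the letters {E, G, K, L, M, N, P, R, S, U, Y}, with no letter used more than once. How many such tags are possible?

With no repetition, fill the 4 letters in order: 11 choices, then 10, down to 8.
That product is 11 × 10 × 9 × 8 = 7920.

7920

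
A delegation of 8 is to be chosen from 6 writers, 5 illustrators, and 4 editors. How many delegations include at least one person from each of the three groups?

Unrestricted: C(15,8) = 6435 ways to pick any 8 of the 15.
Selections missing a whole group: no writers → C(9,8) = 9; no illustrators → C(10,8) = 45; no editors → C(11,8) = 165.
Add back selections omitting two groups (i.e. drawn from a single group): C(6,8) + C(5,8) + C(4,8) = 0.
By inclusion–exclusion: 6435 − 219 + 0 = 6216.

6216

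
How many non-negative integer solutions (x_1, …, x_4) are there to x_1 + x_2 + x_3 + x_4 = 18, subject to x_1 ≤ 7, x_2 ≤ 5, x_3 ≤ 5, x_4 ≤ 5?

35

Without the upper bounds there are C(21,3) = 1330 ways to split 18 among 4 variables.
Subtract solutions that violate a single cap (substitute x_i' = x_i − (cap_i+1)): x_1 ≥ 8 gives C(13,3) = 286; x_2 ≥ 6 gives C(15,3) = 455; x_3 ≥ 6 gives C(15,3) = 455; x_4 ≥ 6 gives C(15,3) = 455. Together 1651.
Add back pairs where two caps are both exceeded: 35 + 35 + 35 + 84 + 84 + 84 = 357.
Subtract triples: 0 + 0 + 0 + 1 = 1.
By inclusion–exclusion the count is 1330 − 1651 + 357 − 1 = 35.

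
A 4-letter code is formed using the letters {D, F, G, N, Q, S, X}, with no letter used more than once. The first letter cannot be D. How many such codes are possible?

The first letter has 7−1 = 6 choices (anything except D).
The remaining 3 letters are filled from the other 6 symbols without repetition: 6 × 5 × 4 = 120.
Total: 6 × 120 = 720.

720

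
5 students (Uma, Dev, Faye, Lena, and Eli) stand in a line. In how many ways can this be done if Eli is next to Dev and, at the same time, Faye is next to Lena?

Treat {Eli,Dev} as one block (2 orders) and {Faye,Lena} as another (2 orders).
That leaves 3 units to arrange: 2 × 2 × 3! = 4 × 6 = 24.

24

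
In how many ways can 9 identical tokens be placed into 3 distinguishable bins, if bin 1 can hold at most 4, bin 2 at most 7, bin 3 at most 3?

17

Ignoring the caps, the number of non-negative solutions to x_1+…+x_3 = 9 is C(11,2) = 55.
Subtract solutions that violate a single cap (substitute x_i' = x_i − (cap_i+1)): x_1 ≥ 5 gives C(6,2) = 15; x_2 ≥ 8 gives C(3,2) = 3; x_3 ≥ 4 gives C(7,2) = 21. Together 39.
Add back pairs where two caps are both exceeded: 0 + 1 + 0 = 1.
By inclusion–exclusion the count is 55 − 39 + 1 = 17.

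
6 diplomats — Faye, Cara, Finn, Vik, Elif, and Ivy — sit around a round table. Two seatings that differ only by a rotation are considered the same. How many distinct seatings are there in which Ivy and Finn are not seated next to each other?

72

All circular seatings of 6 people number (5)! = 120.
Seatings with Ivy beside Finn: treat them as a block with 2 internal orders, giving 2 × (4)! = 48.
Subtracting, 120 − 48 = 72.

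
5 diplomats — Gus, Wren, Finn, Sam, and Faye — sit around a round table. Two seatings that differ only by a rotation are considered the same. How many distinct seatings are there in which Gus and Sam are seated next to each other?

Treat {Gus, Sam} as one unit (2 internal orders) and seat the resulting 4 units around the table: (3)! circular arrangements.
So 2 × (3)! = 2 × 6 = 12.

12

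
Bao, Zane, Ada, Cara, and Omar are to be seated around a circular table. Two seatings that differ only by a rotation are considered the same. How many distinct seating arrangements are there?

Seat Bao anywhere (absorbing the rotational symmetry), then permute the other 4: (4)! = 24.

24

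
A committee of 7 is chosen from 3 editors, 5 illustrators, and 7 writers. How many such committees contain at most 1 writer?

Split by how many writers are chosen (0 through 1).
Sum: C(7,0)·C(8,7) + C(7,1)·C(8,6) = 8 + 196 = 204.

204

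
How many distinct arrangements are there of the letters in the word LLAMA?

The 5 letters of LLAMA have repeats: A appearing twice and L appearing twice.
So there are 5! / (2!·2!) = 30 distinguishable arrangements.

30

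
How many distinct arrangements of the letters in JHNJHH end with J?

Fix J in the last position and arrange the remaining 5 letters.
Those 5 letters have H appearing 3 times, giving (5)!/(3!) = 20.

20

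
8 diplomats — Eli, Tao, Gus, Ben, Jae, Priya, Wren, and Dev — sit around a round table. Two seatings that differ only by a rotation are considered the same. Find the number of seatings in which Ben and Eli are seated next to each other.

Glue Ben and Eli into a block (2 internal orders). Seating 7 units around a circle gives (6)! arrangements.
So 2 × (6)! = 2 × 720 = 1440.

1440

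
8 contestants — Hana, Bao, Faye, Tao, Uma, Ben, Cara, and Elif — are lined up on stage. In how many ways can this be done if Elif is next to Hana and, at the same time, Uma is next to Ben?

2880

Treat {Elif,Hana} as one block (2 orders) and {Uma,Ben} as another (2 orders).
That leaves 6 units to arrange: 2 × 2 × 6! = 4 × 720 = 2880.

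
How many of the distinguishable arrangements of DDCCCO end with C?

30

With the last slot taken by C, it remains to arrange the other 5 letters (DDCCO).
Those 5 letters have C appearing twice and D appearing twice, giving (5)!/(2!·2!) = 30.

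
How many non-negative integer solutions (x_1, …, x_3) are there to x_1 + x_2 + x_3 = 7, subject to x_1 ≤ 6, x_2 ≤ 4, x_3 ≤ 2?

14

Without the upper bounds there are C(9,2) = 36 ways to split 7 among 3 variables.
Subtract solutions that violate a single cap (substitute x_i' = x_i − (cap_i+1)): x_1 ≥ 7 gives C(2,2) = 1; x_2 ≥ 5 gives C(4,2) = 6; x_3 ≥ 3 gives C(6,2) = 15. Together 22.
No two caps can be exceeded simultaneously, so the pair terms are all 0.
By inclusion–exclusion the count is 36 − 22 + 0 = 14.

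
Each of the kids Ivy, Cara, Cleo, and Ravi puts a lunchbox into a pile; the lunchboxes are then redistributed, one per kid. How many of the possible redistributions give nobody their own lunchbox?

9

This is the derangement count D_4: permutations of 4 items with no fixed point.
By inclusion–exclusion this is Σ_{j=0}^{4} (−1)^j C(4,j)·(4−j)!.
Computing: 24 − 24 + 12 − 4 + 1 = 9.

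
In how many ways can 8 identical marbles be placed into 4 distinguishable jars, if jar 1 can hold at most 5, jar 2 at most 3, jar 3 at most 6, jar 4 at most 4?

96

Ignoring the caps, the number of non-negative solutions to x_1+…+x_4 = 8 is C(11,3) = 165.
Subtract solutions that violate a single cap (substitute x_i' = x_i − (cap_i+1)): x_1 ≥ 6 gives C(5,3) = 10; x_2 ≥ 4 gives C(7,3) = 35; x_3 ≥ 7 gives C(4,3) = 4; x_4 ≥ 5 gives C(6,3) = 20. Together 69.
No two caps can be exceeded simultaneously, so the pair terms are all 0.
By inclusion–exclusion the count is 165 − 69 + 0 = 96.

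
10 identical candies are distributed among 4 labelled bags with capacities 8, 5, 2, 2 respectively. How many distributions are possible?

50

Without the upper bounds there are C(13,3) = 286 ways to split 10 among 4 bags.
Subtract solutions that violate a single cap (substitute x_i' = x_i − (cap_i+1)): x_1 ≥ 9 gives C(4,3) = 4; x_2 ≥ 6 gives C(7,3) = 35; x_3 ≥ 3 gives C(10,3) = 120; x_4 ≥ 3 gives C(10,3) = 120. Together 279.
Add back pairs where two caps are both exceeded: 0 + 0 + 0 + 4 + 4 + 35 = 43.
By inclusion–exclusion the count is 286 − 279 + 43 = 50.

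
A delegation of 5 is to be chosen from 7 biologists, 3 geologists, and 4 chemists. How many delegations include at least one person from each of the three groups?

Unrestricted: C(14,5) = 2002 ways to pick any 5 of the 14.
Subtract selections that omit an entire group: no biologists → C(7,5) = 21; no geologists → C(11,5) = 462; no chemists → C(10,5) = 252.
Add back selections omitting two groups (i.e. drawn from a single group): C(7,5) + C(3,5) + C(4,5) = 21.
By inclusion–exclusion: 2002 − 735 + 21 = 1288.

1288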